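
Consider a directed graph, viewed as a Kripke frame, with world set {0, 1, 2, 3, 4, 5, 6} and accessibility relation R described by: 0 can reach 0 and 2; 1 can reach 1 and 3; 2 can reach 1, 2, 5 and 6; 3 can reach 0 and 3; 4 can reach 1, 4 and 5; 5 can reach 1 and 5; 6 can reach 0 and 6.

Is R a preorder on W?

Reflexive: yes — every world is R-related to itself.
Transitive: no — 0 R 2 and 2 R 1, but not 0 R 1.
So R is not a preorder.

No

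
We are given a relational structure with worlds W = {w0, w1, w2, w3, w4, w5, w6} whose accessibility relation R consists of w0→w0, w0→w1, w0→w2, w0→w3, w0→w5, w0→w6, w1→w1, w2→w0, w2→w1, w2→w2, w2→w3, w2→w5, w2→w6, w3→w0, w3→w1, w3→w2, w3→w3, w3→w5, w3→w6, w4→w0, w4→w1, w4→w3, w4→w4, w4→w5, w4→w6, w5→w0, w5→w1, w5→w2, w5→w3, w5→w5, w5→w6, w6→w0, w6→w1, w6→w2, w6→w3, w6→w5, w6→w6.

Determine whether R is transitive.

No

Transitive: no — w4 R w0 and w0 R w2, but not w4 R w2.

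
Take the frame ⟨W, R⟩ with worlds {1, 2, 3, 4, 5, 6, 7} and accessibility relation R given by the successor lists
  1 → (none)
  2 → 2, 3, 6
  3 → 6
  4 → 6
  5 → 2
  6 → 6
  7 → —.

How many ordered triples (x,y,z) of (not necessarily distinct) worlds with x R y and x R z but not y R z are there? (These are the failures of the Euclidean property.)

4

Enumerating: (2,3,2), (2,3,3), (2,6,2), (2,6,3).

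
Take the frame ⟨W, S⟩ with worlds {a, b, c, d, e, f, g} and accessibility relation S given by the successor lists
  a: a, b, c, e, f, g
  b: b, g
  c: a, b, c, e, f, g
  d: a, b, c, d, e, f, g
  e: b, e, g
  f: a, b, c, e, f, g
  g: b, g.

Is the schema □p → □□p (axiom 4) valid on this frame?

Yes

Axiom 4 corresponds to the accessibility relation being transitive.
Transitive: yes — every two-step S-path is closed by a direct edge.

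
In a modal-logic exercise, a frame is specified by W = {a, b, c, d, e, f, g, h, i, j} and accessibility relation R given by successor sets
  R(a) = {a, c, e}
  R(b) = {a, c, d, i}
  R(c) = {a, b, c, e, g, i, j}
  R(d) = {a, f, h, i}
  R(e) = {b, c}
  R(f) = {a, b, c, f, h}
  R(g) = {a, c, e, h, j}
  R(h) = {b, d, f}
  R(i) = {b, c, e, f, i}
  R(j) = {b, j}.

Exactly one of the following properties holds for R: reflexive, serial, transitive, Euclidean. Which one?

Reflexive: no — b is not related to itself.
Serial: yes — every world has a successor (e.g. a R a).
Transitive: no — a R c and c R b, but not a R b.
Euclidean: no — b R a and b R d, but not a R d.
Only serial holds.

serial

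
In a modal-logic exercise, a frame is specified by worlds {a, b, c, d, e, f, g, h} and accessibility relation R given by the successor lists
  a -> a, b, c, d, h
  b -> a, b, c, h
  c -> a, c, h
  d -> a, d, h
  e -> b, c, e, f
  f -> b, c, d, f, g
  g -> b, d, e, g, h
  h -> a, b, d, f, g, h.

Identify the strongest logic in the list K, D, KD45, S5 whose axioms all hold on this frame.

D

Serial (axiom D): yes — every world has a successor (e.g. a R a).
Euclidean (axiom 5): no — a R b and a R d, but not b R d.
Transitive (axiom 4): no — a R h and h R f, but not a R f.
Reflexive (axiom T): yes — every world is R-related to itself.
So F validates K, D; KD45 would additionally require R to be Euclidean and transitive. The strongest is D.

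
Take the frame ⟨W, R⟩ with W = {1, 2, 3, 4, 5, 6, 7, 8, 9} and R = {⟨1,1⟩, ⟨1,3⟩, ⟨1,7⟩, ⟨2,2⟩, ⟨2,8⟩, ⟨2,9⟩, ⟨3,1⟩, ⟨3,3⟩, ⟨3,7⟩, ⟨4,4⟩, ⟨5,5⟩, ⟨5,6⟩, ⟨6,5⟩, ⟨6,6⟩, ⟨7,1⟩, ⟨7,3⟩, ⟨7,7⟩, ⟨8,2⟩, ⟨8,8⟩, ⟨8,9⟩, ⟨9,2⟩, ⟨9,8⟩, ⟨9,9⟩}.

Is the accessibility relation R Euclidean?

Yes

Euclidean: yes — any two successors of a common world are R-related.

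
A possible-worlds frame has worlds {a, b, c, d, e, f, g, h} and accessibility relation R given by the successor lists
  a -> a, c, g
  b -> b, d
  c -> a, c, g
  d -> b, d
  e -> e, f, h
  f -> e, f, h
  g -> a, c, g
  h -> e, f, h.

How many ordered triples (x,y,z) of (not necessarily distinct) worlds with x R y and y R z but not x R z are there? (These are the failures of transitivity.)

R is transitive; there are no such tuples.

0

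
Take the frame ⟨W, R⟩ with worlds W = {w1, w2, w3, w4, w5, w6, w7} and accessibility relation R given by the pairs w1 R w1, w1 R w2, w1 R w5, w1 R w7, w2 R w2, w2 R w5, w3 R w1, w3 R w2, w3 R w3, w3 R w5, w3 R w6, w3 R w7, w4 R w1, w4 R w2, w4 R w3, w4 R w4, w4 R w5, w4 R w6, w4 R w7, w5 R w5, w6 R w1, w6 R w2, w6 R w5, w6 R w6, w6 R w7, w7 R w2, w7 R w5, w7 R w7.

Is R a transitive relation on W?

Transitive: yes — every two-step R-path is closed by a direct edge.

Yes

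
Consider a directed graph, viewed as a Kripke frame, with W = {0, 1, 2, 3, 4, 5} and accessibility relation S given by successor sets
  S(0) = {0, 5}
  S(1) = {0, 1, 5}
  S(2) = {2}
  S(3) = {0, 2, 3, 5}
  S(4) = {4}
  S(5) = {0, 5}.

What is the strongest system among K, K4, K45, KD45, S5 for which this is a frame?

Transitive (axiom 4): yes — every two-step S-path is closed by a direct edge.
Euclidean (axiom 5): no — 3 S 0 and 3 S 2, but not 0 S 2.
Serial (axiom D): yes — every world has a successor (e.g. 0 S 0).
Reflexive (axiom T): yes — every world is S-related to itself.
So F validates K, K4; K45 would additionally require S to be Euclidean. The strongest is K4.

K4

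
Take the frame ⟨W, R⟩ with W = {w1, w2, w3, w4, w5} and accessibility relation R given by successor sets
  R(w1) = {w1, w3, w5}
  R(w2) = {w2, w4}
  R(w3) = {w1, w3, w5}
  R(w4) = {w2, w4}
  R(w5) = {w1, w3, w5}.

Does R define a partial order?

No

Reflexive: yes — every world is R-related to itself.
Transitive: yes — every two-step R-path is closed by a direct edge.
Antisymmetric: no — w1 R w3 and w3 R w1 with w1 ≠ w3.
So R is not a partial order.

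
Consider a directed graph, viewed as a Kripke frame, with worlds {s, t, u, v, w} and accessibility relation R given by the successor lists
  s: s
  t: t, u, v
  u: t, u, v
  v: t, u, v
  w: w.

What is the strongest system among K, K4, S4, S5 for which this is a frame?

Transitive (axiom 4): yes — every two-step R-path is closed by a direct edge.
Reflexive (axiom T): yes — every world is R-related to itself.
Euclidean (axiom 5): yes — any two successors of a common world are R-related.
So F validates K, K4, S4, S5. The strongest is S5.

S5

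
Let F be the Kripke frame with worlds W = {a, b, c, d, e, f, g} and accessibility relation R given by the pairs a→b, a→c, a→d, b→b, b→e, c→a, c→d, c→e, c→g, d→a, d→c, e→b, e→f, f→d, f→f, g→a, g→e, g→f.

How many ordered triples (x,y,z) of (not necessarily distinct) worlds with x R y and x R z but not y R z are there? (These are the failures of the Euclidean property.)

32

Enumerating: (a,b,c), (a,b,d), (a,c,b), (a,c,c), (a,d,b), (a,d,d), (b,e,e), (c,a,a), (c,a,e), (c,a,g), (c,d,d), (c,d,e), … and 20 more.
Total: 32.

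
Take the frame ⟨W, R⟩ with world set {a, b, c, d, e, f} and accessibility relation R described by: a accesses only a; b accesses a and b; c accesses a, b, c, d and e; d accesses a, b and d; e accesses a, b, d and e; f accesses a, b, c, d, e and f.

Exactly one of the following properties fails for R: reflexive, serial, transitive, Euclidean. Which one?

Reflexive: yes — every world is R-related to itself.
Serial: yes — every world has a successor (e.g. a R a).
Transitive: yes — every two-step R-path is closed by a direct edge.
Euclidean: no — c R a and c R b, but not a R b.
Only Euclidean fails.

Euclidean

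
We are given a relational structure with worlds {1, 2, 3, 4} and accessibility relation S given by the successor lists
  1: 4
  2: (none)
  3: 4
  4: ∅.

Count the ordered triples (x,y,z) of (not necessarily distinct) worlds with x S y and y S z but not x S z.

S is transitive; there are no such tuples.

0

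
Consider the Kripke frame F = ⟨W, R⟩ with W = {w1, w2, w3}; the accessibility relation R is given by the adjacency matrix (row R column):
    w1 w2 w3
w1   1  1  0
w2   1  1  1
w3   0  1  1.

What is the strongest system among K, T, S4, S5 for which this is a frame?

T

Reflexive (axiom T): yes — every world is R-related to itself.
Transitive (axiom 4): no — w1 R w2 and w2 R w3, but not w1 R w3.
Euclidean (axiom 5): no — w2 R w1 and w2 R w3, but not w1 R w3.
So F validates K, T; S4 would additionally require R to be transitive. The strongest is T.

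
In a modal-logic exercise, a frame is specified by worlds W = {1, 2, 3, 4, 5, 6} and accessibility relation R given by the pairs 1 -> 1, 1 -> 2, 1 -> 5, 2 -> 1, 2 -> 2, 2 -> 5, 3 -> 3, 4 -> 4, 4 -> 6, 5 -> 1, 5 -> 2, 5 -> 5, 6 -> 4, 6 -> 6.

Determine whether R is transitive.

Transitive: yes — every two-step R-path is closed by a direct edge.

Yes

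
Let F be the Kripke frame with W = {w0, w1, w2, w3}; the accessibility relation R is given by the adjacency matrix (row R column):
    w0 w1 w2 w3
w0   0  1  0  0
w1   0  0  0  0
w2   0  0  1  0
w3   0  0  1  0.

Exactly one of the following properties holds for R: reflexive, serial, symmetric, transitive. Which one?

transitive

Reflexive: no — w0 is not related to itself.
Serial: no — w1 has no R-successor.
Symmetric: no — w0 R w1 but not w1 R w0.
Transitive: yes — every two-step R-path is closed by a direct edge.
Only transitive holds.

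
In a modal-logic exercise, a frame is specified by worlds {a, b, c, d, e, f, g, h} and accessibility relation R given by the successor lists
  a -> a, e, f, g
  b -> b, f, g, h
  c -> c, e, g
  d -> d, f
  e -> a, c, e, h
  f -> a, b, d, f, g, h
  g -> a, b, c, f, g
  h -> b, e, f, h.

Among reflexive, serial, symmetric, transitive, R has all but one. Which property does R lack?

Reflexive: yes — every world is R-related to itself.
Serial: yes — every world has a successor (e.g. a R a).
Symmetric: yes — every pair in R has its reverse in R.
Transitive: no — a R e and e R c, but not a R c.
Only transitive fails.

transitive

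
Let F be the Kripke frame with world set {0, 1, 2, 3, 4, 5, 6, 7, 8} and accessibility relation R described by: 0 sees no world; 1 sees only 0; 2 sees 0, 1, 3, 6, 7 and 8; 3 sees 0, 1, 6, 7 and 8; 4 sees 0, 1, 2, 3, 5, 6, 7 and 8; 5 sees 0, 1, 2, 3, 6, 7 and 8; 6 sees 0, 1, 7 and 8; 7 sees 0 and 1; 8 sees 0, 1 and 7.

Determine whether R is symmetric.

Symmetric: no — 1 R 0 but not 0 R 1.

No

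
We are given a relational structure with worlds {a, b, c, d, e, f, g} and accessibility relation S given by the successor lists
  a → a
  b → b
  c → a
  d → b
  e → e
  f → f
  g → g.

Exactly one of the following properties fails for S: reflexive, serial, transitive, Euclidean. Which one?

Reflexive: no — c is not related to itself.
Serial: yes — every world has a successor (e.g. a S a).
Transitive: yes — every two-step S-path is closed by a direct edge.
Euclidean: yes — any two successors of a common world are S-related.
Only reflexive fails.

reflexive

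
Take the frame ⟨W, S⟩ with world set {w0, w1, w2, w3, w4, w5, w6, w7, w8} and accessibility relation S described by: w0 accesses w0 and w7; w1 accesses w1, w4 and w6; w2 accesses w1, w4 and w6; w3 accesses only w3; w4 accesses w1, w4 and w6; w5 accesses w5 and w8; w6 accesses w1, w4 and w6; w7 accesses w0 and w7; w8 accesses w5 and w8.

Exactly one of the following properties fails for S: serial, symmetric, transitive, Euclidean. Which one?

symmetric

Serial: yes — every world has a successor (e.g. w0 S w0).
Symmetric: no — w2 S w1 but not w1 S w2.
Transitive: yes — every two-step S-path is closed by a direct edge.
Euclidean: yes — any two successors of a common world are S-related.
Only symmetric fails.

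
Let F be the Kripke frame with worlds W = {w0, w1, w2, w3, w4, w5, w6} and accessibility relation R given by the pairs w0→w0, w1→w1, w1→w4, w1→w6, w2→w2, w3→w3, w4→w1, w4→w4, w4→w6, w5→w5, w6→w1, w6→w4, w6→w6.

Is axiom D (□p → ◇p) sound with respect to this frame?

By correspondence theory, D is valid on a frame iff R is serial.
Serial: yes — every world has a successor (e.g. w0 R w0).

Yes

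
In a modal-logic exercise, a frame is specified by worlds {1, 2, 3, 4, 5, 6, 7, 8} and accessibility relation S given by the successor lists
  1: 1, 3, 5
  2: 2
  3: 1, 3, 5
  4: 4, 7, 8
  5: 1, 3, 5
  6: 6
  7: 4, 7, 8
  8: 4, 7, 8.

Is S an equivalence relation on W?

Yes

Reflexive: yes — every world is S-related to itself.
Symmetric: yes — every pair in S has its reverse in S.
Transitive: yes — every two-step S-path is closed by a direct edge.
So S is an equivalence relation.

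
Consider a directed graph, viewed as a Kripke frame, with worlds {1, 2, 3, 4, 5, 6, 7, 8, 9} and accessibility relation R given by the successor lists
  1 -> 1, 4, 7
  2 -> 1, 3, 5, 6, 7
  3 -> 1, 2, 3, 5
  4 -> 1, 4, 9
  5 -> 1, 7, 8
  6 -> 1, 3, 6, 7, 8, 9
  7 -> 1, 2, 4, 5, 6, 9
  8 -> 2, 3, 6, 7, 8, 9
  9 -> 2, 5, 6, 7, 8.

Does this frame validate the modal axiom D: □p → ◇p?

Yes

By correspondence theory, D is valid on a frame iff R is serial.
Serial: yes — every world has a successor (e.g. 1 R 1).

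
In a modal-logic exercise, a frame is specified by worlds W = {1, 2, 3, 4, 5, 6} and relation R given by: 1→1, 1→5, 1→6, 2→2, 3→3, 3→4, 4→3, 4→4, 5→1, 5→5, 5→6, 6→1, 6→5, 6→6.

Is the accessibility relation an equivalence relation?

Yes

Reflexive: yes — every world is R-related to itself.
Symmetric: yes — every pair in R has its reverse in R.
Transitive: yes — every two-step R-path is closed by a direct edge.
So R is an equivalence relation.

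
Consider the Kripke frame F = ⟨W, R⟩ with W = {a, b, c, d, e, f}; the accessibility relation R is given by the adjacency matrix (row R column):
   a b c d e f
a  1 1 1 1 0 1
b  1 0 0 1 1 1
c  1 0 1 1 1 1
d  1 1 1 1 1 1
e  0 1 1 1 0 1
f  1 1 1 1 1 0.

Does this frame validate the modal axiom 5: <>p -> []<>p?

By correspondence theory, 5 is valid on a frame iff R is Euclidean.
Euclidean: no — a R b and a R c, but not b R c.

No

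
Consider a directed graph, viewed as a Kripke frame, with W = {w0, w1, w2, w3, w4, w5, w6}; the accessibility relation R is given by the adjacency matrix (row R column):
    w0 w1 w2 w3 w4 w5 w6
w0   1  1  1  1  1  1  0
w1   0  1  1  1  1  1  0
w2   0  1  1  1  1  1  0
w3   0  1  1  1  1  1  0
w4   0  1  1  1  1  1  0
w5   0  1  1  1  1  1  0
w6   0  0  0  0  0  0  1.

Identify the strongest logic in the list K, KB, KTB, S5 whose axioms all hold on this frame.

Symmetric (axiom B): no — w0 R w1 but not w1 R w0.
Reflexive (axiom T): yes — every world is R-related to itself.
Euclidean (axiom 5): no — w0 R w1 and w0 R w0, but not w1 R w0.
So F validates K; KB would additionally require R to be symmetric. The strongest is K.

K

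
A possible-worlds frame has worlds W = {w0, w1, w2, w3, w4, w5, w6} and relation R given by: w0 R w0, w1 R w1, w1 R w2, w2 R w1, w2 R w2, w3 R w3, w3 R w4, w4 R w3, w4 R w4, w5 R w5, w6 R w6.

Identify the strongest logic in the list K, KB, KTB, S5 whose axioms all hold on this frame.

S5

Symmetric (axiom B): yes — every pair in R has its reverse in R.
Reflexive (axiom T): yes — every world is R-related to itself.
Euclidean (axiom 5): yes — any two successors of a common world are R-related.
So F validates K, KB, KTB, S5. The strongest is S5.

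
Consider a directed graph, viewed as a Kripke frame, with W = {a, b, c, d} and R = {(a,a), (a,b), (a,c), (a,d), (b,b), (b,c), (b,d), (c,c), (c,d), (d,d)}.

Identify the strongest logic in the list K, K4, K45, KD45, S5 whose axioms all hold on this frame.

K4

Transitive (axiom 4): yes — every two-step R-path is closed by a direct edge.
Euclidean (axiom 5): no — a R c and a R b, but not c R b.
Serial (axiom D): yes — every world has a successor (e.g. a R a).
Reflexive (axiom T): yes — every world is R-related to itself.
So F validates K, K4; K45 would additionally require R to be Euclidean. The strongest is K4.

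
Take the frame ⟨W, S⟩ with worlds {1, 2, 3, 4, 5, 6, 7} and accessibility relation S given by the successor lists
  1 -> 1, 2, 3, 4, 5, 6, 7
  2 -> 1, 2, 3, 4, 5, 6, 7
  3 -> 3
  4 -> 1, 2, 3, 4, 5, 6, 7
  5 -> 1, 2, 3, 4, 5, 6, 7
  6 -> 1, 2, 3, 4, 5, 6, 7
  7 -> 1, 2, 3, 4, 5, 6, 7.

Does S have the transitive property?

Transitive: yes — every two-step S-path is closed by a direct edge.

Yes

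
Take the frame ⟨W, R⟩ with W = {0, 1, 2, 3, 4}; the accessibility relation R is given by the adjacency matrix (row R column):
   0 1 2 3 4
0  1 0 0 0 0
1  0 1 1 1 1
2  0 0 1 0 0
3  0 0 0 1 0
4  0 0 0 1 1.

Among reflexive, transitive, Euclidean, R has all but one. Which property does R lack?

Reflexive: yes — every world is R-related to itself.
Transitive: yes — every two-step R-path is closed by a direct edge.
Euclidean: no — 1 R 2 and 1 R 3, but not 2 R 3.
Only Euclidean fails.

Euclidean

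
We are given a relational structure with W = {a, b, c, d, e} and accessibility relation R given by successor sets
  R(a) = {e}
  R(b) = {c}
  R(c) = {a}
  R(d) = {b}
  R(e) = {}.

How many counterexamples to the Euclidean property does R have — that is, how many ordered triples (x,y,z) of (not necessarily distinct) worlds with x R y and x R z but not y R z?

4

Enumerating: (a,e,e), (b,c,c), (c,a,a), (d,b,b).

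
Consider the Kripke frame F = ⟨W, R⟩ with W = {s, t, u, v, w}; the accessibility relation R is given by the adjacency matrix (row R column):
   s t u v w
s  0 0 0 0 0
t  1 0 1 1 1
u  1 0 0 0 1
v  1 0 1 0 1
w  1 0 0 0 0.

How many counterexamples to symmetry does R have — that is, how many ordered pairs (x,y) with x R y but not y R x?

Enumerating: (t,s), (t,u), (t,v), (t,w), (u,s), (u,w), (v,s), (v,u), (v,w), (w,s).

10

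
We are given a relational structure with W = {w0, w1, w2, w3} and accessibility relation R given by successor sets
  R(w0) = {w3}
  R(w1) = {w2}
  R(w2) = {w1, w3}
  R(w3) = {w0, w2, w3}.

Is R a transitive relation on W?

Transitive: no — w0 R w3 and w3 R w2, but not w0 R w2.

No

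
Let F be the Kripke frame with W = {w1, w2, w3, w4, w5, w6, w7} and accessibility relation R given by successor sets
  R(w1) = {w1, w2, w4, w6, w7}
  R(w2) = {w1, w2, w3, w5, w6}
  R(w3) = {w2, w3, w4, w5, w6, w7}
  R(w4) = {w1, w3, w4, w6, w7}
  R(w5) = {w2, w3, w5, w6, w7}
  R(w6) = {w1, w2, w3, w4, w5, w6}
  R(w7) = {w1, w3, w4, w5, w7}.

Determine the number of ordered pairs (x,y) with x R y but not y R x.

R is symmetric; there are no such tuples.

0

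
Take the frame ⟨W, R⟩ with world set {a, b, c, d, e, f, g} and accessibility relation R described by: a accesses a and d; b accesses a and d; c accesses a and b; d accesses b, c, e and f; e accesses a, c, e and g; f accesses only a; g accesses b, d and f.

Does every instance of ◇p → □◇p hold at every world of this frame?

No

The schema 5 characterises exactly the Euclidean frames.
Euclidean: no — b R d and b R a, but not d R a.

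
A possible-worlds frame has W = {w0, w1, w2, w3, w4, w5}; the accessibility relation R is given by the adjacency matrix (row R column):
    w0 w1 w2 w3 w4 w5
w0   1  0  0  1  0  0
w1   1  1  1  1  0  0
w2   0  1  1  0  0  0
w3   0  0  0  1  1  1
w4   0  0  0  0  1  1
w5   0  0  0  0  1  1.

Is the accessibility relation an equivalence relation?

Reflexive: yes — every world is R-related to itself.
Symmetric: no — w0 R w3 but not w3 R w0.
Transitive: no — w0 R w3 and w3 R w4, but not w0 R w4.
So R is not an equivalence relation.

No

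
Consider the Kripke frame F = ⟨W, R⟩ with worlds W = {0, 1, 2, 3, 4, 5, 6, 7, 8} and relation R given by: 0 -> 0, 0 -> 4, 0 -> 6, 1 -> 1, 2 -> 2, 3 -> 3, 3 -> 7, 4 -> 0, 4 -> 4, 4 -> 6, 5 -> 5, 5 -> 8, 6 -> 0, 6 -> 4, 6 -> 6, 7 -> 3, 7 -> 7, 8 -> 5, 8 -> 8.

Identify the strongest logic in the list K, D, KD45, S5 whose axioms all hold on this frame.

S5

Serial (axiom D): yes — every world has a successor (e.g. 0 R 0).
Euclidean (axiom 5): yes — any two successors of a common world are R-related.
Transitive (axiom 4): yes — every two-step R-path is closed by a direct edge.
Reflexive (axiom T): yes — every world is R-related to itself.
So F validates K, D, KD45, S5. The strongest is S5.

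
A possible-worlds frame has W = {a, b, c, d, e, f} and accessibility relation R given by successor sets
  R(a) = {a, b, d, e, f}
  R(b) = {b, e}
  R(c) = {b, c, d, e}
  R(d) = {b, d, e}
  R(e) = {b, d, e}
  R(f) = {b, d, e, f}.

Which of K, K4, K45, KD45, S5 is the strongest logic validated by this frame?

Transitive (axiom 4): no — b R e and e R d, but not b R d.
Euclidean (axiom 5): no — a R b and a R d, but not b R d.
Serial (axiom D): yes — every world has a successor (e.g. a R a).
Reflexive (axiom T): yes — every world is R-related to itself.
So F validates K; K4 would additionally require R to be transitive. The strongest is K.

K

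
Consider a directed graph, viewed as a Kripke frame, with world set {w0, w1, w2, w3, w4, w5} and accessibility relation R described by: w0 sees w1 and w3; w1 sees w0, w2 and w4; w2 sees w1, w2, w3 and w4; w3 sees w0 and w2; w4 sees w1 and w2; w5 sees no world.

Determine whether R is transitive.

Transitive: no — w0 R w1 and w1 R w2, but not w0 R w2.

No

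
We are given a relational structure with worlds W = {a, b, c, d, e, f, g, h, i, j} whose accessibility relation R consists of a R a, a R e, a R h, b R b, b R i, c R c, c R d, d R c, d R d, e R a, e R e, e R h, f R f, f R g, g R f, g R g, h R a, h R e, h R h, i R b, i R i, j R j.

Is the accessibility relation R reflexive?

Yes

Reflexive: yes — every world is R-related to itself.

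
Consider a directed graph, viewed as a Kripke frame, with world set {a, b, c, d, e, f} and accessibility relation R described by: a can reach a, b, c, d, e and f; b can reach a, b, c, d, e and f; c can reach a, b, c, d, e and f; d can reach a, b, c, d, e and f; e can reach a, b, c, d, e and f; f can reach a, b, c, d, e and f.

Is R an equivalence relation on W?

Reflexive: yes — every world is R-related to itself.
Symmetric: yes — every pair in R has its reverse in R.
Transitive: yes — every two-step R-path is closed by a direct edge.
So R is an equivalence relation.

Yes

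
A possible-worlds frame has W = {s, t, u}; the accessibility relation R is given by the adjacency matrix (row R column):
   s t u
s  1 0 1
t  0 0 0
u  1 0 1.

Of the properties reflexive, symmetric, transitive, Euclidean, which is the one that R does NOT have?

Reflexive: no — t is not related to itself.
Symmetric: yes — every pair in R has its reverse in R.
Transitive: yes — every two-step R-path is closed by a direct edge.
Euclidean: yes — any two successors of a common world are R-related.
Only reflexive fails.

reflexive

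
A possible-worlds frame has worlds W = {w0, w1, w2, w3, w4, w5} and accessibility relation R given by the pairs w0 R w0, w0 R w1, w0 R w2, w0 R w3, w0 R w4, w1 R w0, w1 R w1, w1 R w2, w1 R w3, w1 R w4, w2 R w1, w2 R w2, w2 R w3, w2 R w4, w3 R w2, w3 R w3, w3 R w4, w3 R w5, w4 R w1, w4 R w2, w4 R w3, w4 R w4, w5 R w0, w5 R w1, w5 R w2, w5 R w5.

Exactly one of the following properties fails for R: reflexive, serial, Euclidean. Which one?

Reflexive: yes — every world is R-related to itself.
Serial: yes — every world has a successor (e.g. w0 R w0).
Euclidean: no — w0 R w3 and w0 R w1, but not w3 R w1.
Only Euclidean fails.

Euclidean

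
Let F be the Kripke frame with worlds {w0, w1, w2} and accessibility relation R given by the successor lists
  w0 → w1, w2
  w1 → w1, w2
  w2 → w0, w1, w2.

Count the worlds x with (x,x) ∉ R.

Enumerating: w0.

1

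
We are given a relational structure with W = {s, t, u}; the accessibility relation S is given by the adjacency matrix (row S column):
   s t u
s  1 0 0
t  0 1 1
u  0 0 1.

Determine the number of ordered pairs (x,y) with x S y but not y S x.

1

Enumerating: (t,u).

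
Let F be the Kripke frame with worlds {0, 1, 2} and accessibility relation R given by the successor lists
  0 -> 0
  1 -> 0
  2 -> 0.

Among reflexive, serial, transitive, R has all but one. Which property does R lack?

reflexive

Reflexive: no — 1 is not related to itself.
Serial: yes — every world has a successor (e.g. 0 R 0).
Transitive: yes — every two-step R-path is closed by a direct edge.
Only reflexive fails.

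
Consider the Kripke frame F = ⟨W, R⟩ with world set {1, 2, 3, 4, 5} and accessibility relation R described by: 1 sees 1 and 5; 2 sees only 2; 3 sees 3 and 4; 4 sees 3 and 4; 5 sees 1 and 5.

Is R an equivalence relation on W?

Yes

Reflexive: yes — every world is R-related to itself.
Symmetric: yes — every pair in R has its reverse in R.
Transitive: yes — every two-step R-path is closed by a direct edge.
So R is an equivalence relation.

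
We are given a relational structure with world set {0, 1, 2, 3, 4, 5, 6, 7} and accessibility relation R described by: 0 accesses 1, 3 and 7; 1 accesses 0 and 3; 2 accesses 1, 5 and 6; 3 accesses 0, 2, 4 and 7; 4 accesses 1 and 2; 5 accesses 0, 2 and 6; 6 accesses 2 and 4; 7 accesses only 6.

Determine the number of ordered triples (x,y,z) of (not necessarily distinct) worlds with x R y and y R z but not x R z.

Enumerating: (0,1,0), (0,3,0), (0,3,2), (0,3,4), (0,7,6), (1,0,1), (1,0,7), (1,3,2), (1,3,4), (1,3,7), (2,1,0), (2,1,3), … and 27 more.
Total: 39.

39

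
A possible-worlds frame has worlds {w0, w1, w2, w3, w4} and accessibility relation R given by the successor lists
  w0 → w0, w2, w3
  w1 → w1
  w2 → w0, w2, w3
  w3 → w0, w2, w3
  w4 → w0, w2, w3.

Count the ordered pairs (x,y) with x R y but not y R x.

3

Enumerating: (w4,w0), (w4,w2), (w4,w3).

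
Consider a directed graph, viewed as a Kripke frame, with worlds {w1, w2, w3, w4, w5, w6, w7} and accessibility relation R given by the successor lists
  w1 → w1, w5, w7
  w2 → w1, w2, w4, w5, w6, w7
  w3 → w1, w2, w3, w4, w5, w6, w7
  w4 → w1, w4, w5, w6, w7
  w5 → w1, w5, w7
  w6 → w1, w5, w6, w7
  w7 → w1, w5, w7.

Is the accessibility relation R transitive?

Yes

Transitive: yes — every two-step R-path is closed by a direct edge.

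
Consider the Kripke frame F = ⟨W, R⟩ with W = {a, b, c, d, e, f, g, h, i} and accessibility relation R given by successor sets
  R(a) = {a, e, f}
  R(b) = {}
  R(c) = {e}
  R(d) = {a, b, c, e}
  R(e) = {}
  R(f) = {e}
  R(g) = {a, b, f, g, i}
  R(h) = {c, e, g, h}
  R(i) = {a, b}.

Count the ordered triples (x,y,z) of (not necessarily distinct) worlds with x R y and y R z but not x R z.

9

Enumerating: (d,a,f), (g,a,e), (g,f,e), (h,g,a), (h,g,b), (h,g,f), (h,g,i), (i,a,e), (i,a,f).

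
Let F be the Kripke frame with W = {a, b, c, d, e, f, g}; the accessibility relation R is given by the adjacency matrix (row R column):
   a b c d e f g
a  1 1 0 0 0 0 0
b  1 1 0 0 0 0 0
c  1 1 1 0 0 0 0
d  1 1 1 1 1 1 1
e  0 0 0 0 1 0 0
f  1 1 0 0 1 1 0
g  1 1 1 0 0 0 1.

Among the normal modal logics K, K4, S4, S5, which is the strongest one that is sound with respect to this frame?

S4

Transitive (axiom 4): yes — every two-step R-path is closed by a direct edge.
Reflexive (axiom T): yes — every world is R-related to itself.
Euclidean (axiom 5): no — d R a and d R c, but not a R c.
So F validates K, K4, S4; S5 would additionally require R to be Euclidean. The strongest is S4.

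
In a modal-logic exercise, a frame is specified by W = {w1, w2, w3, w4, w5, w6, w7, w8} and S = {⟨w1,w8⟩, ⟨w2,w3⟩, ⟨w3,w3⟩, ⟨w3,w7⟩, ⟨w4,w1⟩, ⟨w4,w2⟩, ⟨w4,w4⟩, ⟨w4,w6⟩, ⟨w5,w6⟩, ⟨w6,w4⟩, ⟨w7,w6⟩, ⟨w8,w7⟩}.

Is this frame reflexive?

Reflexive: no — w1 is not related to itself.

No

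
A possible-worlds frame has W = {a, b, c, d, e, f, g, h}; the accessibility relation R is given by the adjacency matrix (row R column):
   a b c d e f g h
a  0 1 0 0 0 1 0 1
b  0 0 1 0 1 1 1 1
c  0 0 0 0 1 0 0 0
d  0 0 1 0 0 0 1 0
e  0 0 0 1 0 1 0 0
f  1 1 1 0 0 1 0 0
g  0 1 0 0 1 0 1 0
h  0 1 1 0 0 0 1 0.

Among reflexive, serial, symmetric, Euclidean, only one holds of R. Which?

Reflexive: no — a is not related to itself.
Serial: yes — every world has a successor (e.g. a R b).
Symmetric: no — a R b but not b R a.
Euclidean: no — a R f and a R h, but not f R h.
Only serial holds.

serial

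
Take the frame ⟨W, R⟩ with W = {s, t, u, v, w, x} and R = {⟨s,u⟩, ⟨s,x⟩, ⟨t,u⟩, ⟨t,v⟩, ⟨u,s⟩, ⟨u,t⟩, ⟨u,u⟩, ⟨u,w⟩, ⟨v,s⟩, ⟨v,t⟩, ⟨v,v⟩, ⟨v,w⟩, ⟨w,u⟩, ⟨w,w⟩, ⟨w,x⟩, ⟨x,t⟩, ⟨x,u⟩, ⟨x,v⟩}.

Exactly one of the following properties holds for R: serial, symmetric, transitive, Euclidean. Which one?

serial

Serial: yes — every world has a successor (e.g. s R u).
Symmetric: no — s R x but not x R s.
Transitive: no — s R u and u R t, but not s R t.
Euclidean: no — s R u and s R x, but not u R x.
Only serial holds.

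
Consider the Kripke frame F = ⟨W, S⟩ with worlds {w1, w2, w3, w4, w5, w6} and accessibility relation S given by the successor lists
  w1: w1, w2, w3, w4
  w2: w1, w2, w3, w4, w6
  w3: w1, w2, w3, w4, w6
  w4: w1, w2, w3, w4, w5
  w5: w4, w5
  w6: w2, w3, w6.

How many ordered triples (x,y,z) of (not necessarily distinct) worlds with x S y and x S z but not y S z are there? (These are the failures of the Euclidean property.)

Enumerating: (w2,w1,w6), (w2,w4,w6), (w2,w6,w1), (w2,w6,w4), (w3,w1,w6), (w3,w4,w6), (w3,w6,w1), (w3,w6,w4), (w4,w1,w5), (w4,w2,w5), (w4,w3,w5), (w4,w5,w1), (w4,w5,w2), (w4,w5,w3).

14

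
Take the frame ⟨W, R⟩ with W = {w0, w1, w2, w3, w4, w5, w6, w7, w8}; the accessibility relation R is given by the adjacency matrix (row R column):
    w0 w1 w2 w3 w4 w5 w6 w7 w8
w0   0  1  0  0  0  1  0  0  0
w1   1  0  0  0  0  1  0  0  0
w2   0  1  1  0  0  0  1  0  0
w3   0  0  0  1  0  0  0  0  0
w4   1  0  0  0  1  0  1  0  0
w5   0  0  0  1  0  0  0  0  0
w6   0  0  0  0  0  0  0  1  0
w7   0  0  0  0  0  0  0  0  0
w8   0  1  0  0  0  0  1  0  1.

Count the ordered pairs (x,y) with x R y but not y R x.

Enumerating: (w0,w5), (w1,w5), (w2,w1), (w2,w6), (w4,w0), (w4,w6), (w5,w3), (w6,w7), (w8,w1), (w8,w6).

10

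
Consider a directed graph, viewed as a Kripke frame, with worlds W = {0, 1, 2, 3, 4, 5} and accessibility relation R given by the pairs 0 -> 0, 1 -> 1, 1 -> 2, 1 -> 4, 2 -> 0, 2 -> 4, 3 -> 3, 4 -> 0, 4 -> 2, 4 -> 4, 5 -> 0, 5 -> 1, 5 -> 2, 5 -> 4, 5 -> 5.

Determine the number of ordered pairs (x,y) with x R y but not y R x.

8

Enumerating: (1,2), (1,4), (2,0), (4,0), (5,0), (5,1), (5,2), (5,4).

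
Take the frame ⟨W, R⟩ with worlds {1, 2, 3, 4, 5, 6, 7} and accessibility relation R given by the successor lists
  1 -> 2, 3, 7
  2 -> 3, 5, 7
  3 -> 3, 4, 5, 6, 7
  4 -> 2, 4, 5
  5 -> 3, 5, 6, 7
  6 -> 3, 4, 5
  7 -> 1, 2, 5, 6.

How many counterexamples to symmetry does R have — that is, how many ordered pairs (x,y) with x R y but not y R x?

Enumerating: (1,2), (1,3), (2,3), (2,5), (3,4), (3,7), (4,2), (4,5), (6,4), (7,6).

10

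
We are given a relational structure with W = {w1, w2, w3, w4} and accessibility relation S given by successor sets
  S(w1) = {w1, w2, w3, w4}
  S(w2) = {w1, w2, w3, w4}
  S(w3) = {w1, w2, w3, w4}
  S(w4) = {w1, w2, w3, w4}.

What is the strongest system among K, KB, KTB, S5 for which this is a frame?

Symmetric (axiom B): yes — every pair in S has its reverse in S.
Reflexive (axiom T): yes — every world is S-related to itself.
Euclidean (axiom 5): yes — any two successors of a common world are S-related.
So F validates K, KB, KTB, S5. The strongest is S5.

S5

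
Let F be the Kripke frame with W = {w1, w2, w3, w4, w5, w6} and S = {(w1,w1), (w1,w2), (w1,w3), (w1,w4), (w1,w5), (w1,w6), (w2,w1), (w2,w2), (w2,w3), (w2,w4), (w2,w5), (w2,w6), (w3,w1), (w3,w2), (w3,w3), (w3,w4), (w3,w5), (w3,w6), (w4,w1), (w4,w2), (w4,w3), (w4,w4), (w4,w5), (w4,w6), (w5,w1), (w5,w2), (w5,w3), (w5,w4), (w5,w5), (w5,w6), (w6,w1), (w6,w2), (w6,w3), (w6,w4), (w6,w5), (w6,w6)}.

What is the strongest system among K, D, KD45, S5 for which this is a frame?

S5

Serial (axiom D): yes — every world has a successor (e.g. w1 S w1).
Euclidean (axiom 5): yes — any two successors of a common world are S-related.
Transitive (axiom 4): yes — every two-step S-path is closed by a direct edge.
Reflexive (axiom T): yes — every world is S-related to itself.
So F validates K, D, KD45, S5. The strongest is S5.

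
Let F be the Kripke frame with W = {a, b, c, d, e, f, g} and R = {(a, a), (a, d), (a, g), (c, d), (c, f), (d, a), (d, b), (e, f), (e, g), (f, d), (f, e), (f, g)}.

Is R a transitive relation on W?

Transitive: no — a R d and d R b, but not a R b.

No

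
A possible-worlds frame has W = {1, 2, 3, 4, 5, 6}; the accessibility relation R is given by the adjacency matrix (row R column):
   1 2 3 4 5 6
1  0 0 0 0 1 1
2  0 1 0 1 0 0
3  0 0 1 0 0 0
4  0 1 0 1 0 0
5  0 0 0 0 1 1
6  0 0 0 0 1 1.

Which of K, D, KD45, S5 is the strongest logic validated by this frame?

KD45

Serial (axiom D): yes — every world has a successor (e.g. 1 R 5).
Euclidean (axiom 5): yes — any two successors of a common world are R-related.
Transitive (axiom 4): yes — every two-step R-path is closed by a direct edge.
Reflexive (axiom T): no — 1 is not related to itself.
So F validates K, D, KD45; S5 would additionally require R to be reflexive. The strongest is KD45.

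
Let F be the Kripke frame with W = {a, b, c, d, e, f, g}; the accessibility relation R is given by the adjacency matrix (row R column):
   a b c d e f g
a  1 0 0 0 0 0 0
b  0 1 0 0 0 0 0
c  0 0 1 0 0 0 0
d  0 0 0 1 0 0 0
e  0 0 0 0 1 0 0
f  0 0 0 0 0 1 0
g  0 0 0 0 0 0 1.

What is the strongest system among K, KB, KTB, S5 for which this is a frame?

S5

Symmetric (axiom B): yes — every pair in R has its reverse in R.
Reflexive (axiom T): yes — every world is R-related to itself.
Euclidean (axiom 5): yes — any two successors of a common world are R-related.
So F validates K, KB, KTB, S5. The strongest is S5.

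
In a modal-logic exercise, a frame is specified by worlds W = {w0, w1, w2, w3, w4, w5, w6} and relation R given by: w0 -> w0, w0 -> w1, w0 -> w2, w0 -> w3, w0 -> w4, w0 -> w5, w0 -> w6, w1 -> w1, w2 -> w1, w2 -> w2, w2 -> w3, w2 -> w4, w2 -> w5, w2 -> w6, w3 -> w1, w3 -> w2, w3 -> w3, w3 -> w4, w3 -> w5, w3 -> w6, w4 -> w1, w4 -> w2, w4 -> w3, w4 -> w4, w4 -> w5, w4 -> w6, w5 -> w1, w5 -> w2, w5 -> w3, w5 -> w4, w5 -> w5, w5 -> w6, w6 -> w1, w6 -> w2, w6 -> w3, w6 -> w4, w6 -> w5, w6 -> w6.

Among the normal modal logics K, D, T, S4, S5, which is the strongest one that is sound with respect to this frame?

Serial (axiom D): yes — every world has a successor (e.g. w0 R w0).
Reflexive (axiom T): yes — every world is R-related to itself.
Transitive (axiom 4): yes — every two-step R-path is closed by a direct edge.
Euclidean (axiom 5): no — w0 R w1 and w0 R w2, but not w1 R w2.
So F validates K, D, T, S4; S5 would additionally require R to be Euclidean. The strongest is S4.

S4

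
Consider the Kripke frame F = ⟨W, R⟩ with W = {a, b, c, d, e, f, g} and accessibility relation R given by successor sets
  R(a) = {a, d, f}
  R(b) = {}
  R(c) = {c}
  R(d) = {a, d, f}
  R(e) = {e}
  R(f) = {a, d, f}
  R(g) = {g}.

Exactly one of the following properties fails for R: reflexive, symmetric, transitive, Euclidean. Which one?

Reflexive: no — b is not related to itself.
Symmetric: yes — every pair in R has its reverse in R.
Transitive: yes — every two-step R-path is closed by a direct edge.
Euclidean: yes — any two successors of a common world are R-related.
Only reflexive fails.

reflexive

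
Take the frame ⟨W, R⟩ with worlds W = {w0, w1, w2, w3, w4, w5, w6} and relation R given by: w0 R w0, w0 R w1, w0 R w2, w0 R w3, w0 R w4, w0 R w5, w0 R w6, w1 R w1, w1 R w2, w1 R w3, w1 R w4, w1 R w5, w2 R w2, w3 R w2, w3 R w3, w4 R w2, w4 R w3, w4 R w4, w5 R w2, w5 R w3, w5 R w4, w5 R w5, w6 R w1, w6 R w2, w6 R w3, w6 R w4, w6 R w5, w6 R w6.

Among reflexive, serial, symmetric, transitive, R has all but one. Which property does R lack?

symmetric

Reflexive: yes — every world is R-related to itself.
Serial: yes — every world has a successor (e.g. w0 R w0).
Symmetric: no — w0 R w1 but not w1 R w0.
Transitive: yes — every two-step R-path is closed by a direct edge.
Only symmetric fails.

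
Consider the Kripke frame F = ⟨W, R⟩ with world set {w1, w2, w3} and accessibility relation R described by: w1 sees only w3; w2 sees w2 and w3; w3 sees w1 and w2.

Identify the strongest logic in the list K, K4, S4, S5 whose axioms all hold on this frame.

Transitive (axiom 4): no — w1 R w3 and w3 R w2, but not w1 R w2.
Reflexive (axiom T): no — w1 is not related to itself.
Euclidean (axiom 5): no — w3 R w1 and w3 R w2, but not w1 R w2.
So F validates K; K4 would additionally require R to be transitive. The strongest is K.

K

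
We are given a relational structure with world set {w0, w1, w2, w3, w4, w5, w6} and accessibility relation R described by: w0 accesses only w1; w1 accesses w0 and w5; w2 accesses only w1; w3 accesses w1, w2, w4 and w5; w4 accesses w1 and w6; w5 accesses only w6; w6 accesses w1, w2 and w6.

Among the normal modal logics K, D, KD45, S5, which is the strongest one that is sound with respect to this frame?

D

Serial (axiom D): yes — every world has a successor (e.g. w0 R w1).
Euclidean (axiom 5): no — w1 R w0 and w1 R w5, but not w0 R w5.
Transitive (axiom 4): no — w0 R w1 and w1 R w5, but not w0 R w5.
Reflexive (axiom T): no — w0 is not related to itself.
So F validates K, D; KD45 would additionally require R to be Euclidean and transitive. The strongest is D.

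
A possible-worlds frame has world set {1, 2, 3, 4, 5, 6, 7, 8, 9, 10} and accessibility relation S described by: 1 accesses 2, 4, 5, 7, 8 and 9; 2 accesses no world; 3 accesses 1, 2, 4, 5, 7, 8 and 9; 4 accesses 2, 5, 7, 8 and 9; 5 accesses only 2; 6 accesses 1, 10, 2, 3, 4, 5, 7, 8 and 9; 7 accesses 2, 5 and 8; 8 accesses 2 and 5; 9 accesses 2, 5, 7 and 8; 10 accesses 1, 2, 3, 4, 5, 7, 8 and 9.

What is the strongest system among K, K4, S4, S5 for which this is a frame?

Transitive (axiom 4): yes — every two-step S-path is closed by a direct edge.
Reflexive (axiom T): no — 1 is not related to itself.
Euclidean (axiom 5): no — 1 S 2 and 1 S 4, but not 2 S 4.
So F validates K, K4; S4 would additionally require S to be reflexive. The strongest is K4.

K4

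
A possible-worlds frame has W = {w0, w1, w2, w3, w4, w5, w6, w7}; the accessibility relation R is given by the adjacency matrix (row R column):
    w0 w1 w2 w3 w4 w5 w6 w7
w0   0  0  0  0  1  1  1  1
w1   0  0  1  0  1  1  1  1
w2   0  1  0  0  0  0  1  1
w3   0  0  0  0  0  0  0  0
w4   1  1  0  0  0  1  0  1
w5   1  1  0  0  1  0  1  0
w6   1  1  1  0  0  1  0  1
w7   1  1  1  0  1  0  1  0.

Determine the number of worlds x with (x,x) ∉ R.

Enumerating: w0, w1, w2, w3, w4, w5, w6, w7.

8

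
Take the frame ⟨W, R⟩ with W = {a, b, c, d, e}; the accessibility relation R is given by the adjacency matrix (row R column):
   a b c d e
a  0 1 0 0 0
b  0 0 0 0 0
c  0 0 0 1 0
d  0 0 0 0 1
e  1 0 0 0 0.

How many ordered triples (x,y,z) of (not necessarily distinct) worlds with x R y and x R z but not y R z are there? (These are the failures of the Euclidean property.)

Enumerating: (a,b,b), (c,d,d), (d,e,e), (e,a,a).

4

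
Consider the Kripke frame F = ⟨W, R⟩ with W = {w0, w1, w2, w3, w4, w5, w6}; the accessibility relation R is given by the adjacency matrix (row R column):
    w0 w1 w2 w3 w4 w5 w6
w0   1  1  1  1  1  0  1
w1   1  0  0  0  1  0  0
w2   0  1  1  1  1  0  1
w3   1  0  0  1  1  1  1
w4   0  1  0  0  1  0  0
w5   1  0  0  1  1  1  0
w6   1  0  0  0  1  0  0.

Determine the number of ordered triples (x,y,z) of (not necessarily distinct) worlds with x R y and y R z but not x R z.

24

Enumerating: (w0,w3,w5), (w1,w0,w1), (w1,w0,w2), (w1,w0,w3), (w1,w0,w6), (w1,w4,w1), (w2,w1,w0), (w2,w3,w0), (w2,w3,w5), (w2,w6,w0), (w3,w0,w1), (w3,w0,w2), … and 12 more.
Total: 24.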